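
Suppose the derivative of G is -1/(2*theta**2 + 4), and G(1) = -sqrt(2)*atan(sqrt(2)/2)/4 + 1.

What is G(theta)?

G(theta) = -sqrt(2)*atan(sqrt(2)*theta/2)/4 + 1

A candidate passes only if d/dtheta[G] lands on the given G'(theta) exactly.
A general antiderivative is -sqrt(2)*atan(sqrt(2)*theta/2)/4 + C.
The condition gives C = -sqrt(2)*atan(sqrt(2)/2)/4 + 1 - (-sqrt(2)*atan(sqrt(2)/2)/4) = 1.
So G(theta) = -sqrt(2)*atan(sqrt(2)*theta/2)/4 + 1.
Check: d/dtheta[-sqrt(2)*atan(sqrt(2)*theta/2)/4 + 1] = -1/(2*theta**2 + 4) = G'(theta).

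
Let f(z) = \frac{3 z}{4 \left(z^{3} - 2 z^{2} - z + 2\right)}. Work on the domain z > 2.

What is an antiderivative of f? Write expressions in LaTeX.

Factor the denominator (4 \left(z - 2\right) \left(z - 1\right) \left(z + 1\right)) and decompose: f = - \frac{1}{8 \left(z + 1\right)} - \frac{3}{8 \left(z - 1\right)} + \frac{1}{2 \left(z - 2\right)}; each piece integrates to a log, atan, or power term.
Check: d/dz[- \frac{- 4 \log{\left(z - 2 \right)} + 3 \log{\left(z - 1 \right)} + \log{\left(z + 1 \right)}}{8}] = \frac{3 z}{4 z^{3} - 8 z^{2} - 4 z + 8}, which equals f(z).

An antiderivative is F(z) = - \frac{- 4 \log{\left(z - 2 \right)} + 3 \log{\left(z - 1 \right)} + \log{\left(z + 1 \right)}}{8}.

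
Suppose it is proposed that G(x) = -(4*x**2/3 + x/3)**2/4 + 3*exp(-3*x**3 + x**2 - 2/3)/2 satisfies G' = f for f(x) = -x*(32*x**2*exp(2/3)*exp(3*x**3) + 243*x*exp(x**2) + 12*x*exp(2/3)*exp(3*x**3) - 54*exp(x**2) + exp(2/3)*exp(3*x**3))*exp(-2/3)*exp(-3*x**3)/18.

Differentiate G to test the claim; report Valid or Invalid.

d/dx[G] = (-32*x**3*exp(2/3)*exp(-x**2)*exp(3*x**3) - 243*x**2 - 12*x**2*exp(2/3)*exp(-x**2)*exp(3*x**3) + 54*x - x*exp(2/3)*exp(-x**2)*exp(3*x**3))*exp(-2/3)*exp(x**2)*exp(-3*x**3)/18
This equals f(x) exactly, so the claim holds.

Valid - the claim checks out under differentiation.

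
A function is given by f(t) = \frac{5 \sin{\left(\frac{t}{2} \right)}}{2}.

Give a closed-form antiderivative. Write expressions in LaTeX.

Since d/dt undoes antidifferentiation here, F'(t) = f(t) is required of F(t).
Check: d/dt[- 5 \cos{\left(\frac{t}{2} \right)}] = \frac{5 \sin{\left(\frac{t}{2} \right)}}{2} = f(t).

An antiderivative is F(t) = - 5 \cos{\left(\frac{t}{2} \right)}.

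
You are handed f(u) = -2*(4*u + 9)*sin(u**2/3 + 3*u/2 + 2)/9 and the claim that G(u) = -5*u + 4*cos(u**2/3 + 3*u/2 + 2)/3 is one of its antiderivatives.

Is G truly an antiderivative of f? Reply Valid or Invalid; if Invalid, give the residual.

d/du[G] = -8*u*sin(u**2/3 + 3*u/2 + 2)/9 - 2*sin(u**2/3 + 3*u/2 + 2) - 5
d/du[G] - f(u) = -5 != 0.

Invalid: d/du[G] - f = -5, which is not 0.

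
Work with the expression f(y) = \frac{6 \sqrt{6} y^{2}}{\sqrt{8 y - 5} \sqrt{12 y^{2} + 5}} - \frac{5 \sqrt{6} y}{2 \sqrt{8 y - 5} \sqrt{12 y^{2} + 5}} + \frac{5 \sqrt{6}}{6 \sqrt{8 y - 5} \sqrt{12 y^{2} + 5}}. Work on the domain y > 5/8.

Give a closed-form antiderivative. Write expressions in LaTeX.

An antiderivative is F(y) = \frac{\sqrt{4 y - \frac{5}{2}} \sqrt{4 y^{2} + \frac{5}{3}}}{4}.

Recognize the product-rule pattern: f = u'v + uv' with u = \frac{\sqrt{4 y - \frac{5}{2}}}{4}, v = \sqrt{4 y^{2} + \frac{5}{3}}, so integration by parts undoes it.
Check: d/dy[\frac{\sqrt{4 y - \frac{5}{2}} \sqrt{4 y^{2} + \frac{5}{3}}}{4}] = \frac{\sqrt{6} \left(36 y^{2} - 15 y + 5\right)}{6 \sqrt{8 y - 5} \sqrt{12 y^{2} + 5}}, which equals f(y).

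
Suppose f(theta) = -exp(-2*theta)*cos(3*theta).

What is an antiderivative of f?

Any candidate F(theta) must reproduce f(theta) exactly when differentiated.
Check: d/dtheta[(-3*sin(3*theta) + 2*cos(3*theta))*exp(-2*theta)/13] = -exp(-2*theta)*cos(3*theta) = f(theta).

An antiderivative is F(theta) = (-3*sin(3*theta) + 2*cos(3*theta))*exp(-2*theta)/13.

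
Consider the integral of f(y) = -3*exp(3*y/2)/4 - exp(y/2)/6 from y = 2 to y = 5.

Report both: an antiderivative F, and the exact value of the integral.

Integrate term by term and add the pieces.
F(y) = -exp(3*y/2)/2 - exp(y/2)/3 is an antiderivative of f.
Check: d/dy[-exp(3*y/2)/2 - exp(y/2)/3] = -3*exp(3*y/2)/4 - exp(y/2)/6 = f(y).
F(5) = -exp(15/2)/2 - exp(5/2)/3; F(2) = -exp(3)/2 - exp(1)/3.
Integral = F(5) - F(2) = -exp(15/2)/2 - exp(5/2)/3 + exp(1)/3 + exp(3)/2.

Antiderivative: F(y) = -exp(3*y/2)/2 - exp(y/2)/3; value = -exp(15/2)/2 - exp(5/2)/3 + exp(1)/3 + exp(3)/2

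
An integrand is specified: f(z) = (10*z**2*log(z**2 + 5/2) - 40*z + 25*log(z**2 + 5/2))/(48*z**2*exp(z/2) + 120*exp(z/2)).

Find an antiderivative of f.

f has the shape u'v + uv' for u = -5*exp(-z/2)/12 and v = log(z**2 + 5/2) — it is the derivative of the product u*v.
Check: d/dz[-5*exp(-z/2)*log(z**2 + 5/2)/12] = (10*z**2*log(z**2 + 5/2) - 40*z + 25*log(z**2 + 5/2))/(48*z**2*exp(z/2) + 120*exp(z/2)) = f(z).

An antiderivative is F(z) = -5*exp(-z/2)*log(z**2 + 5/2)/12.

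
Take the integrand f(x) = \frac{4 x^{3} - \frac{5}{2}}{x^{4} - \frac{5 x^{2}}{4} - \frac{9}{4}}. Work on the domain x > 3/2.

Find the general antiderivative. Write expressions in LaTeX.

Factor the denominator (\left(2 x - 3\right) \left(2 x + 3\right) \left(x^{2} + 1\right)) and decompose: f = \frac{2 \left(8 x + 5\right)}{13 \left(x^{2} + 1\right)} + \frac{128}{39 \left(2 x + 3\right)} + \frac{88}{39 \left(2 x - 3\right)}; each piece integrates to a log, atan, or power term.
Check: d/dx[\frac{44 \log{\left(x - \frac{3}{2} \right)}}{39} + \frac{64 \log{\left(x + \frac{3}{2} \right)}}{39} + \frac{8 \log{\left(x^{2} + 1 \right)}}{13} + \frac{10 \operatorname{atan}{\left(x \right)}}{13}] = \frac{16 x^{3} - 10}{4 x^{4} - 5 x^{2} - 9}, which equals f(x).

F(x) = \frac{44 \log{\left(x - \frac{3}{2} \right)}}{39} + \frac{64 \log{\left(x + \frac{3}{2} \right)}}{39} + \frac{8 \log{\left(x^{2} + 1 \right)}}{13} + \frac{10 \operatorname{atan}{\left(x \right)}}{13} + C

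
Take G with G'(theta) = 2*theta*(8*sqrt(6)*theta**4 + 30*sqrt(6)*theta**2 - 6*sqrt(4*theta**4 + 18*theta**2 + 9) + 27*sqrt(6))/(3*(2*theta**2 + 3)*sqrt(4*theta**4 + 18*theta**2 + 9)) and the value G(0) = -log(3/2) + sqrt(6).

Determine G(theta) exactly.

G(theta) = sqrt(6)*(2*sqrt(4*theta**4 + 18*theta**2 + 9) - sqrt(6)*log(theta**2 + 3/2))/6

Recover the given G'(theta) by differentiating a candidate G(theta); any mismatch rules it out.
A general antiderivative is 2*sqrt(2*theta**4/3 + 3*theta**2 + 3/2) - log(theta**2 + 3/2) + C.
The condition gives C = -log(3/2) + sqrt(6) - (-log(3/2) + sqrt(6)) = 0.
So G(theta) = sqrt(6)*(2*sqrt(4*theta**4 + 18*theta**2 + 9) - sqrt(6)*log(theta**2 + 3/2))/6.
Check: d/dtheta[sqrt(6)*(2*sqrt(4*theta**4 + 18*theta**2 + 9) - sqrt(6)*log(theta**2 + 3/2))/6] = (16*sqrt(6)*theta**5 + 60*sqrt(6)*theta**3 - 12*theta*sqrt(4*theta**4 + 18*theta**2 + 9) + 54*sqrt(6)*theta)/(6*theta**2*sqrt(4*theta**4 + 18*theta**2 + 9) + 9*sqrt(4*theta**4 + 18*theta**2 + 9)), which equals G'(theta).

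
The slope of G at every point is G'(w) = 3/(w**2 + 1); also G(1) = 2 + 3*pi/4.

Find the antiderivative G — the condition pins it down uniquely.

For G(w) to be correct, d/dw[G] must agree with the stated G'(w) identically.
A general antiderivative is 3*atan(w) + C.
The condition gives C = 2 + 3*pi/4 - (3*pi/4) = 2.
So G(w) = 3*atan(w) + 2.
Check: d/dw[3*atan(w) + 2] = 3/(w**2 + 1) = G'(w).

G(w) = 3*atan(w) + 2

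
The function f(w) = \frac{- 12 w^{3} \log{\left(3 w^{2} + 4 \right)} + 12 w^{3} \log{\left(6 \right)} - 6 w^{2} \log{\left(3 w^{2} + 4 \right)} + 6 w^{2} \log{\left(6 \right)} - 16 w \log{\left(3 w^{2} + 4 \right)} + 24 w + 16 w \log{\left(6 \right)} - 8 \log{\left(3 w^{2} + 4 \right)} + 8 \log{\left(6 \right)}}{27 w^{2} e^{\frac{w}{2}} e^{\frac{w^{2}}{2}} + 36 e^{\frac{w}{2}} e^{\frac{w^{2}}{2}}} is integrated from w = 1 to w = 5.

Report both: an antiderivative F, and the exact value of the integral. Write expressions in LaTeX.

Any candidate F(w) must reproduce f(w) exactly when differentiated.
F(w) = \frac{4 e^{- \frac{3 w}{2}} e^{- \frac{w^{2}}{2} + w} \log{\left(\frac{w^{2}}{2} + \frac{2}{3} \right)}}{9} is an antiderivative of f.
Check: d/dw[\frac{4 e^{- \frac{3 w}{2}} e^{- \frac{w^{2}}{2} + w} \log{\left(\frac{w^{2}}{2} + \frac{2}{3} \right)}}{9}] = \frac{- 12 w^{3} e^{w} e^{- \frac{w^{2}}{2}} \log{\left(3 w^{2} + 4 \right)} + 12 w^{3} e^{w} e^{- \frac{w^{2}}{2}} \log{\left(6 \right)} - 6 w^{2} e^{w} e^{- \frac{w^{2}}{2}} \log{\left(3 w^{2} + 4 \right)} + 6 w^{2} e^{w} e^{- \frac{w^{2}}{2}} \log{\left(6 \right)} - 16 w e^{w} e^{- \frac{w^{2}}{2}} \log{\left(3 w^{2} + 4 \right)} + 24 w e^{w} e^{- \frac{w^{2}}{2}} + 16 w e^{w} e^{- \frac{w^{2}}{2}} \log{\left(6 \right)} - 8 e^{w} e^{- \frac{w^{2}}{2}} \log{\left(3 w^{2} + 4 \right)} + 8 e^{w} e^{- \frac{w^{2}}{2}} \log{\left(6 \right)}}{27 w^{2} e^{\frac{3 w}{2}} + 36 e^{\frac{3 w}{2}}}, which equals f(w).
F(5) = \frac{4 \log{\left(\frac{79}{6} \right)}}{9 e^{15}}; F(1) = \frac{4 \log{\left(\frac{7}{6} \right)}}{9 e}.
Integral = F(5) - F(1) = - \frac{4 \log{\left(\frac{7}{6} \right)}}{9 e} + \frac{4 \log{\left(\frac{79}{6} \right)}}{9 e^{15}}.

Antiderivative: F(w) = \frac{4 e^{- \frac{3 w}{2}} e^{- \frac{w^{2}}{2} + w} \log{\left(\frac{w^{2}}{2} + \frac{2}{3} \right)}}{9}; value = - \frac{4 \log{\left(\frac{7}{6} \right)}}{9 e} + \frac{4 \log{\left(\frac{79}{6} \right)}}{9 e^{15}}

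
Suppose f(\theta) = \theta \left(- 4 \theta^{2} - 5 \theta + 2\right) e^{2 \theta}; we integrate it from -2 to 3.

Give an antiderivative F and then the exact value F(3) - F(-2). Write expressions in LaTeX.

f has the shape u'v + uv' for u = - 2 \theta^{3} + \frac{\theta^{2}}{2} + \frac{\theta}{2} - \frac{1}{4} and v = e^{2 \theta} — it is the derivative of the product u*v.
F(\theta) = \frac{\left(- 8 \theta^{3} + 2 \theta^{2} + 2 \theta - 1\right) e^{2 \theta}}{4} is an antiderivative of f.
Check: d/d\theta[\frac{\left(- 8 \theta^{3} + 2 \theta^{2} + 2 \theta - 1\right) e^{2 \theta}}{4}] = - 4 \theta^{3} e^{2 \theta} - 5 \theta^{2} e^{2 \theta} + 2 \theta e^{2 \theta}, which equals f(\theta).
F(3) = - \frac{193 e^{6}}{4}; F(-2) = \frac{67}{4 e^{4}}.
Integral = F(3) - F(-2) = - \frac{193 e^{6}}{4} - \frac{67}{4 e^{4}}.

Antiderivative: F(\theta) = \frac{\left(- 8 \theta^{3} + 2 \theta^{2} + 2 \theta - 1\right) e^{2 \theta}}{4}; value = - \frac{193 e^{6}}{4} - \frac{67}{4 e^{4}}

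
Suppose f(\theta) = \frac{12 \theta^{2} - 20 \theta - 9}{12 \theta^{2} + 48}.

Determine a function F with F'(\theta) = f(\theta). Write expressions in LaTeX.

Since d/d\theta undoes antidifferentiation here, F'(\theta) = f(\theta) is required of F(\theta).
Check: d/d\theta[\theta - \frac{5 \log{\left(\theta^{2} + 4 \right)}}{6} - \frac{19 \operatorname{atan}{\left(\frac{\theta}{2} \right)}}{8}] = \frac{12 \theta^{2} - 20 \theta - 9}{12 \theta^{2} + 48} = f(\theta).

An antiderivative is F(\theta) = \theta - \frac{5 \log{\left(\theta^{2} + 4 \right)}}{6} - \frac{19 \operatorname{atan}{\left(\frac{\theta}{2} \right)}}{8}.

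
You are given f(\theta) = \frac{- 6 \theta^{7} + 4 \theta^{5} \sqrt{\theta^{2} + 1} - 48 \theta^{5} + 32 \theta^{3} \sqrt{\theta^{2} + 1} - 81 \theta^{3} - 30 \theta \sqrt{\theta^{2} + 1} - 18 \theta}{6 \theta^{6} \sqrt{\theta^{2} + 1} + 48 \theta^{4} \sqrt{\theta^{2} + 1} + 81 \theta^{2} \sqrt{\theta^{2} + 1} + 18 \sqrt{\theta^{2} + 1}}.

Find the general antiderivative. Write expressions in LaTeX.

Check any antiderivative F(\theta) by computing F'(\theta) and comparing it with f(\theta).
Check: d/d\theta[- \sqrt{\theta^{2} + 1} + \log{\left(\frac{3 \theta^{2}}{2} + 3 \right)} - \frac{\log{\left(\frac{2 \theta^{4}}{3} + 4 \theta^{2} + 1 \right)}}{3}] = \frac{- 6 \theta^{7} + 4 \theta^{5} \sqrt{\theta^{2} + 1} - 48 \theta^{5} + 32 \theta^{3} \sqrt{\theta^{2} + 1} - 81 \theta^{3} - 30 \theta \sqrt{\theta^{2} + 1} - 18 \theta}{6 \theta^{6} \sqrt{\theta^{2} + 1} + 48 \theta^{4} \sqrt{\theta^{2} + 1} + 81 \theta^{2} \sqrt{\theta^{2} + 1} + 18 \sqrt{\theta^{2} + 1}} = f(\theta).

F(\theta) = - \sqrt{\theta^{2} + 1} + \log{\left(\frac{3 \theta^{2}}{2} + 3 \right)} - \frac{\log{\left(\frac{2 \theta^{4}}{3} + 4 \theta^{2} + 1 \right)}}{3} + C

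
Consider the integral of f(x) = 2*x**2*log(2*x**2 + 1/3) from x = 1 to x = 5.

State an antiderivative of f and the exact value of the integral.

Antiderivative: F(x) = 2*x**3*log(2*x**2 + 1/3)/3 - 4*x**3/9 + 2*x/9 - sqrt(6)*atan(sqrt(6)*x)/27; value = -488/9 - 2*log(7/3)/3 - sqrt(6)*atan(5*sqrt(6))/27 + sqrt(6)*atan(sqrt(6))/27 + 250*log(151/3)/3

Any candidate F(x) must reproduce f(x) exactly when differentiated.
F(x) = 2*x**3*log(2*x**2 + 1/3)/3 - 4*x**3/9 + 2*x/9 - sqrt(6)*atan(sqrt(6)*x)/27 is an antiderivative of f.
Check: d/dx[2*x**3*log(2*x**2 + 1/3)/3 - 4*x**3/9 + 2*x/9 - sqrt(6)*atan(sqrt(6)*x)/27] = 2*x**2*log(2*x**2 + 1/3) = f(x).
F(5) = -490/9 - sqrt(6)*atan(5*sqrt(6))/27 + 250*log(151/3)/3; F(1) = -2/9 - sqrt(6)*atan(sqrt(6))/27 + 2*log(7/3)/3.
Integral = F(5) - F(1) = -488/9 - 2*log(7/3)/3 - sqrt(6)*atan(5*sqrt(6))/27 + sqrt(6)*atan(sqrt(6))/27 + 250*log(151/3)/3.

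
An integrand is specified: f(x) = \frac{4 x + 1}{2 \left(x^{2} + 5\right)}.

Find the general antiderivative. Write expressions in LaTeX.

F(x) = \log{\left(x^{2} + 5 \right)} + \frac{\sqrt{5} \operatorname{atan}{\left(\frac{\sqrt{5} x}{5} \right)}}{10} + C

Any candidate F(x) must reproduce f(x) exactly when differentiated.
Check: d/dx[\log{\left(x^{2} + 5 \right)} + \frac{\sqrt{5} \operatorname{atan}{\left(\frac{\sqrt{5} x}{5} \right)}}{10}] = \frac{4 x + 1}{2 x^{2} + 10}, which equals f(x).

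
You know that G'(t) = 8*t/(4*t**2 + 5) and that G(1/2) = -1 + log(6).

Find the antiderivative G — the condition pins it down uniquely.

G(t) = log(4*t**2 + 5) - 1

G'(t) matches the chain-rule pattern g'(h)*h' with inner function h(t) = 4*t**2 + 5; substituting u = h(t) collapses the integral.
A general antiderivative is log(4*t**2 + 5) + C.
The condition gives C = -1 + log(6) - (log(6)) = -1.
So G(t) = log(4*t**2 + 5) - 1.
Check: d/dt[log(4*t**2 + 5) - 1] = 8*t/(4*t**2 + 5) = G'(t).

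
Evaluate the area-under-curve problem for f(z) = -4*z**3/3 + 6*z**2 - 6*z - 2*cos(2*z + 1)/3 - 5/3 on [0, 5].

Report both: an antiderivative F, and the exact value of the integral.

Antiderivative: F(z) = -z**4/3 + 2*z**3 - 3*z**2 - 5*z/3 - sin(2*z + 1)/3; value = -125/3 + sin(1)/3 - sin(11)/3

Integrate term by term and add the pieces.
F(z) = -z**4/3 + 2*z**3 - 3*z**2 - 5*z/3 - sin(2*z + 1)/3 is an antiderivative of f.
Check: d/dz[-z**4/3 + 2*z**3 - 3*z**2 - 5*z/3 - sin(2*z + 1)/3] = -4*z**3/3 + 6*z**2 - 6*z - 2*cos(2*z + 1)/3 - 5/3 = f(z).
F(5) = -125/3 - sin(11)/3; F(0) = -sin(1)/3.
Integral = F(5) - F(0) = -125/3 + sin(1)/3 - sin(11)/3.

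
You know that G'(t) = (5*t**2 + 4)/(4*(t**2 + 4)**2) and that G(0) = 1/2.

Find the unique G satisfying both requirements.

G(t) = -t/(2*t**2 + 8) + 3*atan(t/2)/8 + 1/2

Any candidate G(t) must reproduce the stated G'(t) exactly.
A general antiderivative is -t/(2*t**2 + 8) + 3*atan(t/2)/8 + C.
The condition gives C = 1/2 - (0) = 1/2.
So G(t) = -t/(2*t**2 + 8) + 3*atan(t/2)/8 + 1/2.
Check: d/dt[-t/(2*t**2 + 8) + 3*atan(t/2)/8 + 1/2] = (5*t**2 + 4)/(4*t**4 + 32*t**2 + 64), which equals G'(t).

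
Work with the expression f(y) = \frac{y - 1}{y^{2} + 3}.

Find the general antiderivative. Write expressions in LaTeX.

F(y) = \frac{\log{\left(y^{2} + 3 \right)}}{2} - \frac{\sqrt{3} \operatorname{atan}{\left(\frac{\sqrt{3} y}{3} \right)}}{3} + C

Differentiate the proposed F(y) back; it has to land on f(y) exactly.
Check: d/dy[\frac{\log{\left(y^{2} + 3 \right)}}{2} - \frac{\sqrt{3} \operatorname{atan}{\left(\frac{\sqrt{3} y}{3} \right)}}{3}] = \frac{y - 1}{y^{2} + 3} = f(y).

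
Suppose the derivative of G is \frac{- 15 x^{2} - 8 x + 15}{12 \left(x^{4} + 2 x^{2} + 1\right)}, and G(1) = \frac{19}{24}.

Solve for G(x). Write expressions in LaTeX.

Recognize the product-rule pattern: G'(x) = u'v + uv' with u = \frac{1}{2 x^{2} + 2}, v = \frac{5 x}{2} + \frac{2}{3}, so integration by parts undoes it.
A general antiderivative is \frac{\frac{5 x}{2} + \frac{2}{3}}{2 x^{2} + 2} + C.
The condition gives C = \frac{19}{24} - (\frac{19}{24}) = 0.
So G(x) = \frac{15 x + 4}{12 \left(x^{2} + 1\right)}.
Check: d/dx[\frac{15 x + 4}{12 \left(x^{2} + 1\right)}] = \frac{- 15 x^{2} - 8 x + 15}{12 x^{4} + 24 x^{2} + 12}, which equals G'(x).

G(x) = \frac{15 x + 4}{12 \left(x^{2} + 1\right)}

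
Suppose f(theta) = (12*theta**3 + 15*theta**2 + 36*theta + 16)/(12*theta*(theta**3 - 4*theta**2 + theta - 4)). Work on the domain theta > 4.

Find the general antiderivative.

F(theta) = -log(theta)/3 + 73*log(theta - 4)/51 - 5*log(theta**2 + 1)/102 - 97*atan(theta)/204 + C

The denominator factors as 12*theta*(theta - 4)*(theta**2 + 1); partial fractions split f into directly integrable pieces: -(20*theta + 97)/(204*(theta**2 + 1)) + 73/(51*(theta - 4)) - 1/(3*theta).
Check: d/dtheta[-log(theta)/3 + 73*log(theta - 4)/51 - 5*log(theta**2 + 1)/102 - 97*atan(theta)/204] = (12*theta**3 + 15*theta**2 + 36*theta + 16)/(12*theta**4 - 48*theta**3 + 12*theta**2 - 48*theta), which equals f(theta).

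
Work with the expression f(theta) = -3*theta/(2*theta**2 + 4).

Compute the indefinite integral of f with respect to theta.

f matches the chain-rule pattern g'(h)*h' with inner function h(theta) = theta**2/2 + 1; substituting u = h(theta) collapses the integral.
Check: d/dtheta[-3*log(theta**2/2 + 1)/4] = -3*theta/(2*theta**2 + 4) = f(theta).

F(theta) = -3*log(theta**2/2 + 1)/4 + C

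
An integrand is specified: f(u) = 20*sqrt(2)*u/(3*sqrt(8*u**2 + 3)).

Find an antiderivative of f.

An antiderivative is F(u) = 5*sqrt(2)*sqrt(8*u**2 + 3)/6.

The substitution w = 4*u**2 + 3/2 works: f is exactly (dF/dw)*(dw/du) for that inner function.
Check: d/du[5*sqrt(2)*sqrt(8*u**2 + 3)/6] = 20*sqrt(2)*u/(3*sqrt(8*u**2 + 3)) = f(u).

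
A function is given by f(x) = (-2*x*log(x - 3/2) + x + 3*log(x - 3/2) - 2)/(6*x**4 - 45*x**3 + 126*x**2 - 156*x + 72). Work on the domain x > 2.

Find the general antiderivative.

f has the shape u'v + uv' for u = 3/(2*(3*x - 6)**2) and v = log(x - 3/2) — it is the derivative of the product u*v.
Check: d/dx[log(x - 3/2)/(6*(x - 2)**2)] = (-2*x*log(x - 3/2) + x + 3*log(x - 3/2) - 2)/(6*x**4 - 45*x**3 + 126*x**2 - 156*x + 72) = f(x).

F(x) = log(x - 3/2)/(6*(x - 2)**2) + C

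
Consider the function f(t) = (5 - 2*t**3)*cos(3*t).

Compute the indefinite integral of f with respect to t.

F(t) = -2*t**3*sin(3*t)/3 - 2*t**2*cos(3*t)/3 + 4*t*sin(3*t)/9 + 5*sin(3*t)/3 + 4*cos(3*t)/27 + C

For F(t) to be correct the identity F'(t) - f(t) = 0 must hold.
Check: d/dt[-2*t**3*sin(3*t)/3 - 2*t**2*cos(3*t)/3 + 4*t*sin(3*t)/9 + 5*sin(3*t)/3 + 4*cos(3*t)/27] = -2*t**3*cos(3*t) + 5*cos(3*t), which equals f(t).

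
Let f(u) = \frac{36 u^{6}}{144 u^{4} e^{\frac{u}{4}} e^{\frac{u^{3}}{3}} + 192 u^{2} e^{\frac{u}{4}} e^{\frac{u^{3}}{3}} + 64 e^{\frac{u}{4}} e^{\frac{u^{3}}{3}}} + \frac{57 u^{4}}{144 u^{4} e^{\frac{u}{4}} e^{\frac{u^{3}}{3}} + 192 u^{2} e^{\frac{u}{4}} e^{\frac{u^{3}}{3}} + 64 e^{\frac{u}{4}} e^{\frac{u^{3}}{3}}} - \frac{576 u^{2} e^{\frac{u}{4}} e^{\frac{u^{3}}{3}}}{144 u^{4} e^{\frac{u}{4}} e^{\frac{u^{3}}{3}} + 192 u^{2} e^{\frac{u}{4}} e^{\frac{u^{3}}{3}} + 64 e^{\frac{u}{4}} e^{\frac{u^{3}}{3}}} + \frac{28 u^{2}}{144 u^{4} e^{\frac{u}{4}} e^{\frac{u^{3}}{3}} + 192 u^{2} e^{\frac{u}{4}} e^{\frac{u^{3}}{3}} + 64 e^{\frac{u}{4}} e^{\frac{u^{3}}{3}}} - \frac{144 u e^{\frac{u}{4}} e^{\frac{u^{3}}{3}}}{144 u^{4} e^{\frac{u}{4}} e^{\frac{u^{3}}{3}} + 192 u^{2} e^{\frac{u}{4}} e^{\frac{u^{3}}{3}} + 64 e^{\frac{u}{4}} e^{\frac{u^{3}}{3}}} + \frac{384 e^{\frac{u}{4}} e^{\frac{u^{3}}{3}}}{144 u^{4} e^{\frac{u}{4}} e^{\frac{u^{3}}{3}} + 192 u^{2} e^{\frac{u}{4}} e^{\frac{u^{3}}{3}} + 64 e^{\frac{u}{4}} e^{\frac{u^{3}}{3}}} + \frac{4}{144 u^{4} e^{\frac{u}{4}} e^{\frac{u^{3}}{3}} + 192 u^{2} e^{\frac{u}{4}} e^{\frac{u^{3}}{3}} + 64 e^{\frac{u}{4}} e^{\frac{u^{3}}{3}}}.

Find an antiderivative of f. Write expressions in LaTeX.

Integrate term by term and add the pieces.
Check: d/du[- \frac{3 u^{2} e^{- \frac{u}{4}} e^{- \frac{u^{3}}{3}} - 48 u - 6 + 2 e^{- \frac{u}{4}} e^{- \frac{u^{3}}{3}}}{4 \left(3 u^{2} + 2\right)}] = \frac{36 u^{6} e^{\frac{u}{4}} + 57 u^{4} e^{\frac{u}{4}} + 28 u^{2} e^{\frac{u}{4}} - 576 u^{2} e^{\frac{u}{2}} e^{\frac{u^{3}}{3}} - 144 u e^{\frac{u}{2}} e^{\frac{u^{3}}{3}} + 4 e^{\frac{u}{4}} + 384 e^{\frac{u}{2}} e^{\frac{u^{3}}{3}}}{144 u^{4} e^{\frac{u}{2}} e^{\frac{u^{3}}{3}} + 192 u^{2} e^{\frac{u}{2}} e^{\frac{u^{3}}{3}} + 64 e^{\frac{u}{2}} e^{\frac{u^{3}}{3}}}, which equals f(u).

An antiderivative is F(u) = - \frac{3 u^{2} e^{- \frac{u}{4}} e^{- \frac{u^{3}}{3}} - 48 u - 6 + 2 e^{- \frac{u}{4}} e^{- \frac{u^{3}}{3}}}{4 \left(3 u^{2} + 2\right)}.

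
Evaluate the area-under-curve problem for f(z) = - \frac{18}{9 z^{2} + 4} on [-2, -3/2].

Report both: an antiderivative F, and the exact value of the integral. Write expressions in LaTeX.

Antiderivative: F(z) = - 3 \operatorname{atan}{\left(\frac{3 z}{2} \right)}; value = - 3 \operatorname{atan}{\left(3 \right)} + 3 \operatorname{atan}{\left(\frac{9}{4} \right)}

Any candidate F(z) must reproduce f(z) exactly when differentiated.
F(z) = - 3 \operatorname{atan}{\left(\frac{3 z}{2} \right)} is an antiderivative of f.
Check: d/dz[- 3 \operatorname{atan}{\left(\frac{3 z}{2} \right)}] = - \frac{18}{9 z^{2} + 4} = f(z).
F(-3/2) = 3 \operatorname{atan}{\left(\frac{9}{4} \right)}; F(-2) = 3 \operatorname{atan}{\left(3 \right)}.
Integral = F(-3/2) - F(-2) = - 3 \operatorname{atan}{\left(3 \right)} + 3 \operatorname{atan}{\left(\frac{9}{4} \right)}.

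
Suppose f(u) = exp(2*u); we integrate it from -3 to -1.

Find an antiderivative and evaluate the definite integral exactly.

Antiderivative: F(u) = exp(2*u)/2; value = -exp(-6)/2 + exp(-2)/2

Differentiate the proposed F(u) back; it has to land on f(u) exactly.
F(u) = exp(2*u)/2 is an antiderivative of f.
Check: d/du[exp(2*u)/2] = exp(2*u) = f(u).
F(-1) = exp(-2)/2; F(-3) = exp(-6)/2.
Integral = F(-1) - F(-3) = -exp(-6)/2 + exp(-2)/2.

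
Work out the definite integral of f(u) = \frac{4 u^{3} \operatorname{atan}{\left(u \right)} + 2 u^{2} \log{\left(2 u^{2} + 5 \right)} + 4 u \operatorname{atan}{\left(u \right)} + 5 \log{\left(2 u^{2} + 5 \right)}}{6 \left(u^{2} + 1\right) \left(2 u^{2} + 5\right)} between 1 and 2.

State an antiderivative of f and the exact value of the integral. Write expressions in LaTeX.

Antiderivative: F(u) = \frac{\log{\left(2 u^{2} + 5 \right)} \operatorname{atan}{\left(u \right)}}{6}; value = - \frac{\pi \log{\left(7 \right)}}{24} + \frac{\log{\left(13 \right)} \operatorname{atan}{\left(2 \right)}}{6}

Recognize the product-rule pattern: f = v'r + vr' with v = \frac{\operatorname{atan}{\left(u \right)}}{6}, r = \log{\left(2 u^{2} + 5 \right)}, so integration by parts undoes it.
F(u) = \frac{\log{\left(2 u^{2} + 5 \right)} \operatorname{atan}{\left(u \right)}}{6} is an antiderivative of f.
Check: d/du[\frac{\log{\left(2 u^{2} + 5 \right)} \operatorname{atan}{\left(u \right)}}{6}] = \frac{4 u^{3} \operatorname{atan}{\left(u \right)} + 2 u^{2} \log{\left(2 u^{2} + 5 \right)} + 4 u \operatorname{atan}{\left(u \right)} + 5 \log{\left(2 u^{2} + 5 \right)}}{12 u^{4} + 42 u^{2} + 30}, which equals f(u).
F(2) = \frac{\log{\left(13 \right)} \operatorname{atan}{\left(2 \right)}}{6}; F(1) = \frac{\pi \log{\left(7 \right)}}{24}.
Integral = F(2) - F(1) = - \frac{\pi \log{\left(7 \right)}}{24} + \frac{\log{\left(13 \right)} \operatorname{atan}{\left(2 \right)}}{6}.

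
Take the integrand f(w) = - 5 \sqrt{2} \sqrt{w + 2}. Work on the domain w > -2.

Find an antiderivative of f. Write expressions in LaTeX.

An antiderivative is F(w) = - \frac{10 \sqrt{2} w \sqrt{w + 2}}{3} - \frac{20 \sqrt{2} \sqrt{w + 2}}{3}.

Check any antiderivative F(w) by computing F'(w) and comparing it with f(w).
Check: d/dw[- \frac{10 \sqrt{2} w \sqrt{w + 2}}{3} - \frac{20 \sqrt{2} \sqrt{w + 2}}{3}] = \frac{- 5 \sqrt{2} w - 10 \sqrt{2}}{\sqrt{w + 2}}, which equals f(w).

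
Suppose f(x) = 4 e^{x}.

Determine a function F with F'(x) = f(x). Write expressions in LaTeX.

An antiderivative is F(x) = 4 e^{x}.

A first test for any F(x): its x-derivative must equal f(x) identically.
Check: d/dx[4 e^{x}] = 4 e^{x} = f(x).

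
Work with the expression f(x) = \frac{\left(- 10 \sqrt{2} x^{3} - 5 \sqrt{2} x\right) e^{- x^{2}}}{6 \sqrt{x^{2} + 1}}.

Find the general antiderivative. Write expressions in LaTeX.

F(x) = \frac{5 \sqrt{2 x^{2} + 2} e^{- x^{2}}}{6} + C

f has the shape u'v + uv' for u = \frac{5 \sqrt{2 x^{2} + 2}}{6} and v = e^{- x^{2}} — it is the derivative of the product u*v.
Check: d/dx[\frac{5 \sqrt{2 x^{2} + 2} e^{- x^{2}}}{6}] = \frac{\left(- 10 \sqrt{2} x^{3} - 5 \sqrt{2} x\right) e^{- x^{2}}}{6 \sqrt{x^{2} + 1}} = f(x).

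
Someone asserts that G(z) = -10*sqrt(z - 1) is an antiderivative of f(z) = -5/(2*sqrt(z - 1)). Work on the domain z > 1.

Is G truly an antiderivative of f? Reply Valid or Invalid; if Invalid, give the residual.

Invalid: d/dz[G] - f = -5/(2*sqrt(z - 1)), which is not 0.

d/dz[G] = -5/sqrt(z - 1)
d/dz[G] - f(z) = -5/(2*sqrt(z - 1)) != 0.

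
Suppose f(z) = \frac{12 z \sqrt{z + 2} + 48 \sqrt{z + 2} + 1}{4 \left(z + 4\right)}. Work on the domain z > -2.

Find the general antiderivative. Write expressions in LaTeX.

F(z) = 2 \left(z + 2\right)^{\frac{3}{2}} + \frac{\log{\left(\frac{z}{2} + 2 \right)}}{4} + C

A first test for any F(z): its z-derivative must equal f(z) identically.
Check: d/dz[2 \left(z + 2\right)^{\frac{3}{2}} + \frac{\log{\left(\frac{z}{2} + 2 \right)}}{4}] = \frac{12 z \sqrt{z + 2} + 48 \sqrt{z + 2} + 1}{4 z + 16}, which equals f(z).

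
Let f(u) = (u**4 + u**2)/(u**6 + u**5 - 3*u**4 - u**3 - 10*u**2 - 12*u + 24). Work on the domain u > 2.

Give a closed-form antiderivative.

The denominator factors as (u - 2)*(u - 1)*(u + 2)**2*(u**2 + 3); partial fractions split f into directly integrable pieces: 3*(u + 5)/(98*(u**2 + 3)) - 271/(1764*(u + 2)) + 5/(21*(u + 2)**2) - 1/(18*(u - 1)) + 5/(28*(u - 2)).
Check: d/du[5*log(u - 2)/28 - log(u - 1)/18 - 271*log(u + 2)/1764 + 3*log(u**2 + 3)/196 + 5*sqrt(3)*atan(sqrt(3)*u/3)/98 - 5/(21*u + 42)] = (u**4 + u**2)/(u**6 + u**5 - 3*u**4 - u**3 - 10*u**2 - 12*u + 24) = f(u).

An antiderivative is F(u) = 5*log(u - 2)/28 - log(u - 1)/18 - 271*log(u + 2)/1764 + 3*log(u**2 + 3)/196 + 5*sqrt(3)*atan(sqrt(3)*u/3)/98 - 5/(21*u + 42).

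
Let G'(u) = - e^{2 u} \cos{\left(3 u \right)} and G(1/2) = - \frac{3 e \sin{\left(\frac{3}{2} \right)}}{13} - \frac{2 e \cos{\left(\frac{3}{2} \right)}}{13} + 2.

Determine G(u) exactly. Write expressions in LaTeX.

G(u) = \frac{- 3 e^{2 u} \sin{\left(3 u \right)} - 2 e^{2 u} \cos{\left(3 u \right)} + 26}{13}

For G(u) to be correct, d/du[G] must agree with the stated G'(u) identically.
A general antiderivative is - \frac{3 e^{2 u} \sin{\left(3 u \right)}}{13} - \frac{2 e^{2 u} \cos{\left(3 u \right)}}{13} + C.
The condition gives C = - \frac{3 e \sin{\left(\frac{3}{2} \right)}}{13} - \frac{2 e \cos{\left(\frac{3}{2} \right)}}{13} + 2 - (- \frac{3 e \sin{\left(\frac{3}{2} \right)}}{13} - \frac{2 e \cos{\left(\frac{3}{2} \right)}}{13}) = 2.
So G(u) = \frac{- 3 e^{2 u} \sin{\left(3 u \right)} - 2 e^{2 u} \cos{\left(3 u \right)} + 26}{13}.
Check: d/du[\frac{- 3 e^{2 u} \sin{\left(3 u \right)} - 2 e^{2 u} \cos{\left(3 u \right)} + 26}{13}] = - e^{2 u} \cos{\left(3 u \right)} = G'(u).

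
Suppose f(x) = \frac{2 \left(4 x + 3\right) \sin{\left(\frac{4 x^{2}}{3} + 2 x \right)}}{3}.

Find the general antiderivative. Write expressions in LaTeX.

The substitution u = \frac{4 x^{2}}{3} + 2 x works: f is exactly (dF/du)*(du/dx) for that inner function.
Check: d/dx[- \cos{\left(\frac{4 x^{2}}{3} + 2 x \right)}] = \frac{8 x \sin{\left(\frac{4 x^{2}}{3} + 2 x \right)}}{3} + 2 \sin{\left(\frac{4 x^{2}}{3} + 2 x \right)}, which equals f(x).

F(x) = - \cos{\left(\frac{4 x^{2}}{3} + 2 x \right)} + C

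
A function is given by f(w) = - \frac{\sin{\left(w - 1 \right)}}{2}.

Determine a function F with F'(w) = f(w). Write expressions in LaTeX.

Whatever form F(w) takes, F'(w) = f(w) is non-negotiable.
Check: d/dw[\frac{\cos{\left(w - 1 \right)}}{2}] = - \frac{\sin{\left(w - 1 \right)}}{2} = f(w).

An antiderivative is F(w) = \frac{\cos{\left(w - 1 \right)}}{2}.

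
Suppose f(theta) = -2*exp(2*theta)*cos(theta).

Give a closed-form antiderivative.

An antiderivative F(theta) passes only if d/dtheta[F] lands on f(theta) exactly.
Check: d/dtheta[-2*exp(2*theta)*sin(theta)/5 - 4*exp(2*theta)*cos(theta)/5] = -2*exp(2*theta)*cos(theta) = f(theta).

An antiderivative is F(theta) = -2*exp(2*theta)*sin(theta)/5 - 4*exp(2*theta)*cos(theta)/5.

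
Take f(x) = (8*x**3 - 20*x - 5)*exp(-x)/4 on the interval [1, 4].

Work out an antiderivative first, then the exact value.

Antiderivative: F(x) = (-8*x**3 - 24*x**2 - 28*x - 23)*exp(-x)/4; value = -1031*exp(-4)/4 + 83*exp(-1)/4

Recognize the product-rule pattern: f = u'v + uv' with u = -2*x**3 - 6*x**2 - 7*x - 23/4, v = exp(-x), so integration by parts undoes it.
F(x) = (-8*x**3 - 24*x**2 - 28*x - 23)*exp(-x)/4 is an antiderivative of f.
Check: d/dx[(-8*x**3 - 24*x**2 - 28*x - 23)*exp(-x)/4] = (8*x**3 - 20*x - 5)*exp(-x)/4 = f(x).
F(4) = -1031*exp(-4)/4; F(1) = -83*exp(-1)/4.
Integral = F(4) - F(1) = -1031*exp(-4)/4 + 83*exp(-1)/4.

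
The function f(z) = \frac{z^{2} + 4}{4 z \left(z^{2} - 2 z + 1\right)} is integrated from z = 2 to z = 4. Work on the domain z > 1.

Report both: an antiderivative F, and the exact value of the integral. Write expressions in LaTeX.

Antiderivative: F(z) = \log{\left(z \right)} - \frac{3 \log{\left(z - 1 \right)}}{4} - \frac{5}{4 z - 4}; value = - \frac{3 \log{\left(3 \right)}}{4} - \log{\left(2 \right)} + \frac{5}{6} + \log{\left(4 \right)}

The denominator factors as 4 z \left(z - 1\right)^{2}; partial fractions split f into directly integrable pieces: - \frac{3}{4 \left(z - 1\right)} + \frac{5}{4 \left(z - 1\right)^{2}} + \frac{1}{z}.
F(z) = \log{\left(z \right)} - \frac{3 \log{\left(z - 1 \right)}}{4} - \frac{5}{4 z - 4} is an antiderivative of f.
Check: d/dz[\log{\left(z \right)} - \frac{3 \log{\left(z - 1 \right)}}{4} - \frac{5}{4 z - 4}] = \frac{z^{2} + 4}{4 z^{3} - 8 z^{2} + 4 z}, which equals f(z).
F(4) = - \frac{3 \log{\left(3 \right)}}{4} - \frac{5}{12} + \log{\left(4 \right)}; F(2) = - \frac{5}{4} + \log{\left(2 \right)}.
Integral = F(4) - F(2) = - \frac{3 \log{\left(3 \right)}}{4} - \log{\left(2 \right)} + \frac{5}{6} + \log{\left(4 \right)}.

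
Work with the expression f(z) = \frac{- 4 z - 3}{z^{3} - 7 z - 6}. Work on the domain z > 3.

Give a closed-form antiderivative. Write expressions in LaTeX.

An antiderivative is F(z) = - \frac{3 \log{\left(z - 3 \right)}}{4} - \frac{\log{\left(z + 1 \right)}}{4} + \log{\left(z + 2 \right)}.

Factor the denominator (\left(z - 3\right) \left(z + 1\right) \left(z + 2\right)) and decompose: f = \frac{1}{z + 2} - \frac{1}{4 \left(z + 1\right)} - \frac{3}{4 \left(z - 3\right)}; each piece integrates to a log, atan, or power term.
Check: d/dz[- \frac{3 \log{\left(z - 3 \right)}}{4} - \frac{\log{\left(z + 1 \right)}}{4} + \log{\left(z + 2 \right)}] = \frac{- 4 z - 3}{z^{3} - 7 z - 6} = f(z).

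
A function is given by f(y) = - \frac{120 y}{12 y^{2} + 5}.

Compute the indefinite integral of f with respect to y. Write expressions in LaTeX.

F(y) = - 5 \log{\left(4 y^{2} + \frac{5}{3} \right)} + C

The substitution u = 4 y^{2} + \frac{5}{3} works: f is exactly (dF/du)*(du/dy) for that inner function.
Check: d/dy[- 5 \log{\left(4 y^{2} + \frac{5}{3} \right)}] = - \frac{120 y}{12 y^{2} + 5} = f(y).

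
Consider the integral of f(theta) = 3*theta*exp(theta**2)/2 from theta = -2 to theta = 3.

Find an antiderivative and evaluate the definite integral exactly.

Recover f(theta) by differentiating a candidate F(theta); any mismatch rules it out.
F(theta) = 3*exp(theta**2)/4 is an antiderivative of f.
Check: d/dtheta[3*exp(theta**2)/4] = 3*theta*exp(theta**2)/2 = f(theta).
F(3) = 3*exp(9)/4; F(-2) = 3*exp(4)/4.
Integral = F(3) - F(-2) = -3*exp(4)/4 + 3*exp(9)/4.

Antiderivative: F(theta) = 3*exp(theta**2)/4; value = -3*exp(4)/4 + 3*exp(9)/4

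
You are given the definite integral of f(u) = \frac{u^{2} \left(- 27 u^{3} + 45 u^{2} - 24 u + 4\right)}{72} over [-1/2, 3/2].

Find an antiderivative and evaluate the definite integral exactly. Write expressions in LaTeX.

Antiderivative: F(u) = - \frac{u^{6}}{16} + \frac{u^{5}}{8} - \frac{u^{4}}{12} + \frac{u^{3}}{54}; value = - \frac{379}{3456}

The substitution w = \frac{u^{2}}{2} - \frac{u}{3} works: f is exactly (dF/dw)*(dw/du) for that inner function.
F(u) = - \frac{u^{6}}{16} + \frac{u^{5}}{8} - \frac{u^{4}}{12} + \frac{u^{3}}{54} is an antiderivative of f.
Check: d/du[- \frac{u^{6}}{16} + \frac{u^{5}}{8} - \frac{u^{4}}{12} + \frac{u^{3}}{54}] = - \frac{3 u^{5}}{8} + \frac{5 u^{4}}{8} - \frac{u^{3}}{3} + \frac{u^{2}}{18}, which equals f(u).
F(3/2) = - \frac{125}{1024}; F(-1/2) = - \frac{343}{27648}.
Integral = F(3/2) - F(-1/2) = - \frac{379}{3456}.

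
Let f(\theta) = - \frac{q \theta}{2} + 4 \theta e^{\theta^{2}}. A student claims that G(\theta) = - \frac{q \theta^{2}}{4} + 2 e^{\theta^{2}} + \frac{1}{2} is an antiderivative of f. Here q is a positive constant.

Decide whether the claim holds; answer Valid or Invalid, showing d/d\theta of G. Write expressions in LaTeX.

Valid: G'(\theta) = f(\theta).

d/d\theta[G] = - \frac{q \theta}{2} + 4 \theta e^{\theta^{2}}
This equals f(\theta) exactly, so the claim holds.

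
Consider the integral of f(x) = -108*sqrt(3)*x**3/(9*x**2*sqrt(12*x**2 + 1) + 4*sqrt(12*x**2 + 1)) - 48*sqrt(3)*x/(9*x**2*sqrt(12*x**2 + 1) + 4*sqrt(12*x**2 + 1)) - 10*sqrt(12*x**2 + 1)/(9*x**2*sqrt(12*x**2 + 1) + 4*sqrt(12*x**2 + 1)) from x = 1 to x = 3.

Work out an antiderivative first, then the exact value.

Antiderivative: F(x) = -3*sqrt(4*x**2 + 1/3) - 5*atan(3*x/2)/3; value = -sqrt(327) - 5*atan(9/2)/3 + 5*atan(3/2)/3 + sqrt(39)

Integrate term by term and add the pieces.
F(x) = -3*sqrt(4*x**2 + 1/3) - 5*atan(3*x/2)/3 is an antiderivative of f.
Check: d/dx[-3*sqrt(4*x**2 + 1/3) - 5*atan(3*x/2)/3] = (-108*sqrt(3)*x**3 - 48*sqrt(3)*x - 10*sqrt(12*x**2 + 1))/(9*x**2*sqrt(12*x**2 + 1) + 4*sqrt(12*x**2 + 1)), which equals f(x).
F(3) = -sqrt(327) - 5*atan(9/2)/3; F(1) = -sqrt(39) - 5*atan(3/2)/3.
Integral = F(3) - F(1) = -sqrt(327) - 5*atan(9/2)/3 + 5*atan(3/2)/3 + sqrt(39).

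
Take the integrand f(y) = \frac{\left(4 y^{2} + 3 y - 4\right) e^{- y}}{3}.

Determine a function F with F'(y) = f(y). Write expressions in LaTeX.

An antiderivative is F(y) = \frac{\left(- 4 y^{2} - 11 y - 7\right) e^{- y}}{3}.

f has the shape u'v + uv' for u = - \frac{4 y^{2}}{3} - \frac{11 y}{3} - \frac{7}{3} and v = e^{- y} — it is the derivative of the product u*v.
Check: d/dy[\frac{\left(- 4 y^{2} - 11 y - 7\right) e^{- y}}{3}] = \frac{\left(4 y^{2} + 3 y - 4\right) e^{- y}}{3} = f(y).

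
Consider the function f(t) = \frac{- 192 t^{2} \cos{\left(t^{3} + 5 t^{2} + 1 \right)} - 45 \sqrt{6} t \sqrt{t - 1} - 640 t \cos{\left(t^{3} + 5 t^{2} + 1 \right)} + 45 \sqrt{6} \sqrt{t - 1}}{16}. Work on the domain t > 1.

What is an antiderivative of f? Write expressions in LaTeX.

An antiderivative is F(t) = - \frac{9 \sqrt{6} t^{2} \sqrt{t - 1} - 18 \sqrt{6} t \sqrt{t - 1} + 9 \sqrt{6} \sqrt{t - 1} + 32 \sin{\left(t^{3} + 5 t^{2} + 1 \right)}}{8}.

Whatever form F(t) takes, F'(t) = f(t) is non-negotiable.
Check: d/dt[- \frac{9 \sqrt{6} t^{2} \sqrt{t - 1} - 18 \sqrt{6} t \sqrt{t - 1} + 9 \sqrt{6} \sqrt{t - 1} + 32 \sin{\left(t^{3} + 5 t^{2} + 1 \right)}}{8}] = \frac{- 192 t^{2} \sqrt{t - 1} \cos{\left(t^{3} + 5 t^{2} + 1 \right)} - 45 \sqrt{6} t^{2} - 640 t \sqrt{t - 1} \cos{\left(t^{3} + 5 t^{2} + 1 \right)} + 90 \sqrt{6} t - 45 \sqrt{6}}{16 \sqrt{t - 1}}, which equals f(t).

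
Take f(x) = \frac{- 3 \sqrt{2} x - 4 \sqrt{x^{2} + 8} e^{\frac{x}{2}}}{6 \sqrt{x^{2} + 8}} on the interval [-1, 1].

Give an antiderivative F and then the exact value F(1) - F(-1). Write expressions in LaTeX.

For F(x) to be correct the identity F'(x) - f(x) = 0 must hold.
F(x) = - \sqrt{\frac{x^{2}}{2} + 4} - \frac{4 e^{\frac{x}{2}}}{3} is an antiderivative of f.
Check: d/dx[- \sqrt{\frac{x^{2}}{2} + 4} - \frac{4 e^{\frac{x}{2}}}{3}] = \frac{- 3 \sqrt{2} x - 4 \sqrt{x^{2} + 8} e^{\frac{x}{2}}}{6 \sqrt{x^{2} + 8}} = f(x).
F(1) = - \frac{4 e^{\frac{1}{2}}}{3} - \frac{3 \sqrt{2}}{2}; F(-1) = - \frac{3 \sqrt{2}}{2} - \frac{4}{3 e^{\frac{1}{2}}}.
Integral = F(1) - F(-1) = - \frac{4 e^{\frac{1}{2}}}{3} + \frac{4}{3 e^{\frac{1}{2}}}.

Antiderivative: F(x) = - \sqrt{\frac{x^{2}}{2} + 4} - \frac{4 e^{\frac{x}{2}}}{3}; value = - \frac{4 e^{\frac{1}{2}}}{3} + \frac{4}{3 e^{\frac{1}{2}}}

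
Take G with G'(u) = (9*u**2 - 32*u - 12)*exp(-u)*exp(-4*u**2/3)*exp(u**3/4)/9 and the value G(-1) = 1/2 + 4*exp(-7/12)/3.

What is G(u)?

G'(u) matches the chain-rule pattern g'(h)*h' with inner function h(u) = u**3/4 - 4*u**2/3 - u; substituting w = h(u) collapses the integral.
A general antiderivative is 4*exp(u**3/4 - 4*u**2/3 - u)/3 + C.
The condition gives C = 1/2 + 4*exp(-7/12)/3 - (4*exp(-7/12)/3) = 1/2.
So G(u) = 4*exp(u**3/4 - 4*u**2/3 - u)/3 + 1/2.
Check: d/du[4*exp(u**3/4 - 4*u**2/3 - u)/3 + 1/2] = u**2*exp(-u)*exp(-4*u**2/3)*exp(u**3/4) - 32*u*exp(-u)*exp(-4*u**2/3)*exp(u**3/4)/9 - 4*exp(-u)*exp(-4*u**2/3)*exp(u**3/4)/3, which equals G'(u).

G(u) = 4*exp(u**3/4 - 4*u**2/3 - u)/3 + 1/2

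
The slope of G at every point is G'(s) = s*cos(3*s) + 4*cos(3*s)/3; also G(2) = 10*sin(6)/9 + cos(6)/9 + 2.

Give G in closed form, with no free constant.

G(s) = (3*s*sin(3*s) + 4*sin(3*s) + cos(3*s) + 18)/9

The integrand splits into summands that can be handled one at a time.
A general antiderivative is s*sin(3*s)/3 + 4*sin(3*s)/9 + cos(3*s)/9 + C.
The condition gives C = 10*sin(6)/9 + cos(6)/9 + 2 - (10*sin(6)/9 + cos(6)/9) = 2.
So G(s) = (3*s*sin(3*s) + 4*sin(3*s) + cos(3*s) + 18)/9.
Check: d/ds[(3*s*sin(3*s) + 4*sin(3*s) + cos(3*s) + 18)/9] = s*cos(3*s) + 4*cos(3*s)/3 = G'(s).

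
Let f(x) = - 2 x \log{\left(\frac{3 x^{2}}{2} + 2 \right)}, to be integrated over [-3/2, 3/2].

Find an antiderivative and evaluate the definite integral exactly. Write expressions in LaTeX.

Antiderivative: F(x) = \frac{- 3 x^{2} \log{\left(\frac{3 x^{2}}{2} + 2 \right)} + 3 x^{2} - 4 \log{\left(3 x^{2} + 4 \right)}}{3}; value = 0

A first test for any F(x): its x-derivative must equal f(x) identically.
F(x) = \frac{- 3 x^{2} \log{\left(\frac{3 x^{2}}{2} + 2 \right)} + 3 x^{2} - 4 \log{\left(3 x^{2} + 4 \right)}}{3} is an antiderivative of f.
Check: d/dx[\frac{- 3 x^{2} \log{\left(\frac{3 x^{2}}{2} + 2 \right)} + 3 x^{2} - 4 \log{\left(3 x^{2} + 4 \right)}}{3}] = - 2 x \log{\left(\frac{3 x^{2}}{2} + 2 \right)} = f(x).
F(3/2) = - \frac{9 \log{\left(\frac{43}{8} \right)}}{4} - \frac{4 \log{\left(\frac{43}{4} \right)}}{3} + \frac{9}{4}; F(-3/2) = - \frac{9 \log{\left(\frac{43}{8} \right)}}{4} - \frac{4 \log{\left(\frac{43}{4} \right)}}{3} + \frac{9}{4}.
Integral = F(3/2) - F(-3/2) = 0.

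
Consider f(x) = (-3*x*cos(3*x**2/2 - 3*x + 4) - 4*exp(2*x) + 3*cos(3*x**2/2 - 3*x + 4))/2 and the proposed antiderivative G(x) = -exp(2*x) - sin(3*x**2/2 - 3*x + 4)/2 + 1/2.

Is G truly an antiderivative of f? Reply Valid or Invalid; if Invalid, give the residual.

Valid - differentiating G returns exactly f.

d/dx[G] = -3*x*cos(3*x**2/2 - 3*x + 4)/2 - 2*exp(2*x) + 3*cos(3*x**2/2 - 3*x + 4)/2
This equals f(x) exactly, so the claim holds.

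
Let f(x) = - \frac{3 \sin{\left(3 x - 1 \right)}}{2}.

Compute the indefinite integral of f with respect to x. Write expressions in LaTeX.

F(x) = \frac{\cos{\left(3 x - 1 \right)}}{2} + C

Whatever form F(x) takes, F'(x) = f(x) is non-negotiable.
Check: d/dx[\frac{\cos{\left(3 x - 1 \right)}}{2}] = - \frac{3 \sin{\left(3 x - 1 \right)}}{2} = f(x).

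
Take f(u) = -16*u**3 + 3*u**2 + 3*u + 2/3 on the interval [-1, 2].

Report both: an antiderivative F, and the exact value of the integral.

Antiderivative: F(u) = -4*u**4 + u**3 + 3*u**2/2 + 2*u/3; value = -89/2

Integrate term by term and add the pieces.
F(u) = -4*u**4 + u**3 + 3*u**2/2 + 2*u/3 is an antiderivative of f.
Check: d/du[-4*u**4 + u**3 + 3*u**2/2 + 2*u/3] = -16*u**3 + 3*u**2 + 3*u + 2/3 = f(u).
F(2) = -146/3; F(-1) = -25/6.
Integral = F(2) - F(-1) = -89/2.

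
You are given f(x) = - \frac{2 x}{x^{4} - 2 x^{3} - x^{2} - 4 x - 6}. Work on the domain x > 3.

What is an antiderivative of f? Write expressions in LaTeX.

Factor the denominator (\left(x - 3\right) \left(x + 1\right) \left(x^{2} + 2\right)) and decompose: f = \frac{2 \left(5 x + 4\right)}{33 \left(x^{2} + 2\right)} - \frac{1}{6 \left(x + 1\right)} - \frac{3}{22 \left(x - 3\right)}; each piece integrates to a log, atan, or power term.
Check: d/dx[\frac{- 9 \log{\left(x - 3 \right)} - 11 \log{\left(x + 1 \right)} + 10 \log{\left(x^{2} + 2 \right)} + 8 \sqrt{2} \operatorname{atan}{\left(\frac{\sqrt{2} x}{2} \right)}}{66}] = - \frac{2 x}{x^{4} - 2 x^{3} - x^{2} - 4 x - 6} = f(x).

An antiderivative is F(x) = \frac{- 9 \log{\left(x - 3 \right)} - 11 \log{\left(x + 1 \right)} + 10 \log{\left(x^{2} + 2 \right)} + 8 \sqrt{2} \operatorname{atan}{\left(\frac{\sqrt{2} x}{2} \right)}}{66}.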